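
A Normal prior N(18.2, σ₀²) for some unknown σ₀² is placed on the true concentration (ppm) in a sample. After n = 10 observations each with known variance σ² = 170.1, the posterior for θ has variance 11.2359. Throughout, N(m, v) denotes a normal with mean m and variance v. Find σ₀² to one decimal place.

σ₀² = 33.1

For the Normal–Normal model with known σ², precisions add: τ_n = τ₀ + n/σ².
So 1/σ₀² = 1/11.2359 − 10/170.1 = 0.089000 − 0.058789 = 0.030211.
Hence σ₀² = 1/0.030211 ≈ 33.1.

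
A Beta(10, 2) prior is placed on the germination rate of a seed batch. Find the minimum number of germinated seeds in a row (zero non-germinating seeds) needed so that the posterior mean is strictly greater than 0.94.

k = 22

After k germinated seeds and 0 non-germinating seeds the posterior is Beta(10+k, 2), with mean (10+k)/(10+2+k).
Set (10+k)/(12+k) > 0.94 and solve: k > (0.94·12 − 10)/(1 − 0.94) = 21.333.
The smallest integer exceeding 21.333 is 22.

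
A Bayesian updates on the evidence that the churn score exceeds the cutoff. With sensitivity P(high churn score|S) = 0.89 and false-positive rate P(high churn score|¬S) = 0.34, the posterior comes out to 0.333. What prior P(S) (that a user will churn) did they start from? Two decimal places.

P(S) = 0.16

Bayes' rule in odds form gives O(S|E) = O(S)·[P(E|S)/P(E|¬S)], hence O(S) = O(S|E)/LR.
Posterior odds = 0.333/(1−0.333) = 0.4993. LR = 0.89/0.34 = 2.6176.
Prior odds = 0.4993/2.6176 = 0.1907, so P(S) = 0.1907/(1+0.1907) ≈ 0.16.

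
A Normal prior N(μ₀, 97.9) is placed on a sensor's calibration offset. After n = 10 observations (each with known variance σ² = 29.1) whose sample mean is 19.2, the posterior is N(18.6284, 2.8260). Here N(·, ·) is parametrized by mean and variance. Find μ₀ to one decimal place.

With known observation variance, the Normal–Normal posterior has precision τ_n = τ₀ + n/σ² and mean μ_n = (τ₀μ₀ + (n/σ²)x̄)/τ_n.
Here τ₀ = 1/97.9 = 0.010215 and τ_data = 10/29.1 = 0.343643, so τ_n = 0.353858.
Rearranging for μ₀: μ₀ = (μ_n·τ_n − τ_data·x̄)/τ₀ = (18.6284·0.353858 − 0.343643·19.2) / 0.010215 = -0.006137/0.010215 ≈ -0.6.

μ₀ = -0.6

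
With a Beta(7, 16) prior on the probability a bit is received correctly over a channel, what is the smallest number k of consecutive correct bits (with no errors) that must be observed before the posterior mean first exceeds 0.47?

After k correct bits and 0 errors the posterior is Beta(7+k, 16), with mean (7+k)/(7+16+k).
Set (7+k)/(23+k) > 0.47 and solve: k > (0.47·23 − 7)/(1 − 0.47) = 7.189.
The smallest integer exceeding 7.189 is 8, and checking k=8: (15)/(31) = 0.4839 > 0.47.

k = 8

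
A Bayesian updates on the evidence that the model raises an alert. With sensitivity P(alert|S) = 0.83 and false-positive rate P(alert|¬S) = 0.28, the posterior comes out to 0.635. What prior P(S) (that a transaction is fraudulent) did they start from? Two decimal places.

P(S) = 0.37

In odds form, posterior odds = prior odds × likelihood ratio, so prior odds = posterior odds ÷ LR.
Posterior odds = 0.635/(1−0.635) = 1.7397. LR = 0.83/0.28 = 2.9643.
Prior odds = 1.7397/2.9643 = 0.5869, so P(S) = 0.5869/(1+0.5869) ≈ 0.37.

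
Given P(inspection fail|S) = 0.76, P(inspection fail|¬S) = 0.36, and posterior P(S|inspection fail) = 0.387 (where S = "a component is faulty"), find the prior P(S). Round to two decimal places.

P(S) = 0.23

Bayes' rule in odds form gives O(S|E) = O(S)·[P(E|S)/P(E|¬S)], hence O(S) = O(S|E)/LR.
Posterior odds = 0.387/(1−0.387) = 0.6313. LR = 0.76/0.36 = 2.1111.
Prior odds = 0.6313/2.1111 = 0.2990, so P(S) = 0.2990/(1+0.2990) ≈ 0.23.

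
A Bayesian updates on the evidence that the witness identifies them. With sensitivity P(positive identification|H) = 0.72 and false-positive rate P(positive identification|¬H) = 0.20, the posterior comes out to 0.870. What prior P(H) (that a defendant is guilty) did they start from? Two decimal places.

Bayes' rule in odds form gives O(H|E) = O(H)·[P(E|H)/P(E|¬H)], hence O(H) = O(H|E)/LR.
Posterior odds = 0.870/(1−0.870) = 6.6923. LR = 0.72/0.20 = 3.6000.
Prior odds = 6.6923/3.6000 = 1.8590, so P(H) = 1.8590/(1+1.8590) ≈ 0.65.

P(H) = 0.65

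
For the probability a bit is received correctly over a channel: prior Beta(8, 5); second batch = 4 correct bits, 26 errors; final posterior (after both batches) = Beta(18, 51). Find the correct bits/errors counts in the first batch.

Sequential conjugate updates are equivalent to a single update on the pooled data, so total successes = posterior α − prior α and total failures = posterior β − prior β.
Total across both batches: 18−8=10 correct bits, 51−5=46 errors.
Subtract the second batch: 10−4=6 correct bits and 46−26=20 errors.

6 correct bits and 20 errors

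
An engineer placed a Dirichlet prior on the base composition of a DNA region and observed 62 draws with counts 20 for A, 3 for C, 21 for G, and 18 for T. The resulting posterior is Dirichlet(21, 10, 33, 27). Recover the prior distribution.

For a Dirichlet(α) prior with multinomial counts c, the posterior is Dirichlet(α + c) componentwise.
Subtract each count from the matching posterior parameter: 21−20=1, 10−3=7, 33−21=12, 27−18=9.

Dirichlet(1, 7, 12, 9)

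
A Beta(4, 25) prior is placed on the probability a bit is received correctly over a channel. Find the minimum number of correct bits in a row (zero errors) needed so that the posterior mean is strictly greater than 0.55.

k = 27

After k correct bits and 0 errors the posterior is Beta(4+k, 25), with mean (4+k)/(4+25+k).
Set (4+k)/(29+k) > 0.55 and solve: k > (0.55·29 − 4)/(1 − 0.55) = 26.556.
The smallest integer exceeding 26.556 is 27, and checking k=27: (31)/(56) = 0.5536 > 0.55.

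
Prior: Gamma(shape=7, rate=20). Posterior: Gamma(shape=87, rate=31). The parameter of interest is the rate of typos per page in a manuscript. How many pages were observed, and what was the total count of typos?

A Gamma(α, β) prior (rate parametrization) on a Poisson rate with n observations summing to S gives posterior Gamma(α+S, β+n).
Matching: Σxᵢ = 87 − 7 = 80 and n = 31 − 20 = 11.

n = 11 pages with total 80 typos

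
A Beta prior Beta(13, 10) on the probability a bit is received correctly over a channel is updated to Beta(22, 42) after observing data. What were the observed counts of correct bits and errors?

9 correct bits and 32 errors

A Beta(a, b) prior with s successes and f failures in binomial data gives a Beta(a+s, b+f) posterior.
Match parameters: s=22−13=9, f=42−10=32.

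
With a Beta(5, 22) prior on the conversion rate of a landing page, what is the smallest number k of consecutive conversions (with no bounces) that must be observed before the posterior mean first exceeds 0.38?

k = 9

After k conversions and 0 bounces the posterior is Beta(5+k, 22), with mean (5+k)/(5+22+k).
Set (5+k)/(27+k) > 0.38 and solve: k > (0.38·27 − 5)/(1 − 0.38) = 8.484.
The smallest integer exceeding 8.484 is 9, and checking k=9: (14)/(36) = 0.3889 > 0.38.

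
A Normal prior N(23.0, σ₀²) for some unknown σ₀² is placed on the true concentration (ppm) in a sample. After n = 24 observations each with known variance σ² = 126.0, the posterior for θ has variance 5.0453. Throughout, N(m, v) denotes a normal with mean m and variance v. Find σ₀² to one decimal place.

σ₀² = 129.4

For the Normal–Normal model with known σ², precisions add: τ_n = τ₀ + n/σ².
So 1/σ₀² = 1/5.0453 − 24/126.0 = 0.198204 − 0.190476 = 0.007728.
Hence σ₀² = 1/0.007728 ≈ 129.4.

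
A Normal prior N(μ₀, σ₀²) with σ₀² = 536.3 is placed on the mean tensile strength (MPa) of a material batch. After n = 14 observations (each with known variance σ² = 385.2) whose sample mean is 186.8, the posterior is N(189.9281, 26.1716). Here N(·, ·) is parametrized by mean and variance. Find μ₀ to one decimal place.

The posterior mean is a precision-weighted average: μ_n = (τ₀μ₀ + τ_data·x̄)/(τ₀+τ_data), with τ₀=1/σ₀² and τ_data=n/σ².
Here τ₀ = 1/536.3 = 0.001865 and τ_data = 14/385.2 = 0.036345, so τ_n = 0.038210.
Rearranging for μ₀: μ₀ = (μ_n·τ_n − τ_data·x̄)/τ₀ = (189.9281·0.038210 − 0.036345·186.8) / 0.001865 = 0.467907/0.001865 ≈ 250.9.

μ₀ = 250.9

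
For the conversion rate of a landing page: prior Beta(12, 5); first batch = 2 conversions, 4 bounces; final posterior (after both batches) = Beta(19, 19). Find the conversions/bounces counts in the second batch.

5 conversions and 10 bounces

Because Beta–binomial updating is additive in the counts, the combined data contributed (α_post−α_prior, β_post−β_prior) successes and failures.
Total across both batches: 19−12=7 conversions, 19−5=14 bounces.
Subtract the first batch: 7−2=5 conversions and 14−4=10 bounces.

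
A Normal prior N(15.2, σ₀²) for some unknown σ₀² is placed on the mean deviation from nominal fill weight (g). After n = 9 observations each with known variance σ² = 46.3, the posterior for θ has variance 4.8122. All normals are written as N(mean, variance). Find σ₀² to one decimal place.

Posterior precision equals prior precision plus data precision: 1/σ_n² = 1/σ₀² + n/σ².
So 1/σ₀² = 1/4.8122 − 9/46.3 = 0.207805 − 0.194384 = 0.013421.
Hence σ₀² = 1/0.013421 ≈ 74.5.

σ₀² = 74.5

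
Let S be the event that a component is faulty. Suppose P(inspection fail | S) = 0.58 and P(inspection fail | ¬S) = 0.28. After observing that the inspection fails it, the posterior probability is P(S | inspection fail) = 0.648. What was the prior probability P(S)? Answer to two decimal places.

P(S) = 0.47

Bayes' rule in odds form gives O(S|E) = O(S)·[P(E|S)/P(E|¬S)], hence O(S) = O(S|E)/LR.
Posterior odds = 0.648/(1−0.648) = 1.8409. LR = 0.58/0.28 = 2.0714.
Prior odds = 1.8409/2.0714 = 0.8887, so P(S) = 0.8887/(1+0.8887) ≈ 0.47.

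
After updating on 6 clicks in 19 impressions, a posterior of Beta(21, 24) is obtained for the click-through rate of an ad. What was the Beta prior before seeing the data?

Beta(15, 11)

A Beta(a, b) prior with s successes and f failures in binomial data gives a Beta(a+s, b+f) posterior.
So a = 21 − 6 = 15 and b = 24 − 13 = 11.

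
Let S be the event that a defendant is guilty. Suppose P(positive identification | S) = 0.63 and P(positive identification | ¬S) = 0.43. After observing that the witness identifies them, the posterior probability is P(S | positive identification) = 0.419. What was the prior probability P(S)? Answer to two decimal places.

In odds form, posterior odds = prior odds × likelihood ratio, so prior odds = posterior odds ÷ LR.
Posterior odds = 0.419/(1−0.419) = 0.7212. LR = 0.63/0.43 = 1.4651.
Prior odds = 0.7212/1.4651 = 0.4923, so P(S) = 0.4923/(1+0.4923) ≈ 0.33.

P(S) = 0.33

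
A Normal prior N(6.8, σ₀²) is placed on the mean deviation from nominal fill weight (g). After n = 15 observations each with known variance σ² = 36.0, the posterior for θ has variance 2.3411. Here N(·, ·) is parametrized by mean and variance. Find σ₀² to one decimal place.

σ₀² = 95.4

For the Normal–Normal model with known σ², precisions add: τ_n = τ₀ + n/σ².
So 1/σ₀² = 1/2.3411 − 15/36.0 = 0.427150 − 0.416667 = 0.010483.
Hence σ₀² = 1/0.010483 ≈ 95.4.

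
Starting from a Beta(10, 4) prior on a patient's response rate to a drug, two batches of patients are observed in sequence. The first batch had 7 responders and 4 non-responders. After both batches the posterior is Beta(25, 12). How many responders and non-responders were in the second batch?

8 responders and 4 non-responders

Sequential conjugate updates are equivalent to a single update on the pooled data, so total successes = posterior α − prior α and total failures = posterior β − prior β.
Total across both batches: 25−10=15 responders, 12−4=8 non-responders.
Subtract the first batch: 15−7=8 responders and 8−4=4 non-responders.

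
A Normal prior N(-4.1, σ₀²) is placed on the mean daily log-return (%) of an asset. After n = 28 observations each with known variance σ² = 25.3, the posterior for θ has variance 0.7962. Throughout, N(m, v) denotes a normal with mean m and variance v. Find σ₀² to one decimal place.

Posterior precision equals prior precision plus data precision: 1/σ_n² = 1/σ₀² + n/σ².
So 1/σ₀² = 1/0.7962 − 28/25.3 = 1.255966 − 1.106719 = 0.149247.
Hence σ₀² = 1/0.149247 ≈ 6.7.

σ₀² = 6.7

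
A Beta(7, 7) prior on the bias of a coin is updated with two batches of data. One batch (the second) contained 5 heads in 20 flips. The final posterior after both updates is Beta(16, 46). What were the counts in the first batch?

Sequential conjugate updates are equivalent to a single update on the pooled data, so total successes = posterior α − prior α and total failures = posterior β − prior β.
Total across both batches: 16−7=9 heads, 46−7=39 tails.
Subtract the second batch: 9−5=4 heads and 39−15=24 tails.

4 heads and 24 tails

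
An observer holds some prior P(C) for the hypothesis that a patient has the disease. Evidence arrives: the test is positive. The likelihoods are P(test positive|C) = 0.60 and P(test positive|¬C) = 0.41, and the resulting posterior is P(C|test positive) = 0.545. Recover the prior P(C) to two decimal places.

P(C) = 0.45

In odds form, posterior odds = prior odds × likelihood ratio, so prior odds = posterior odds ÷ LR.
Posterior odds = 0.545/(1−0.545) = 1.1978. LR = 0.60/0.41 = 1.4634.
Prior odds = 1.1978/1.4634 = 0.8185, so P(C) = 0.8185/(1+0.8185) ≈ 0.45.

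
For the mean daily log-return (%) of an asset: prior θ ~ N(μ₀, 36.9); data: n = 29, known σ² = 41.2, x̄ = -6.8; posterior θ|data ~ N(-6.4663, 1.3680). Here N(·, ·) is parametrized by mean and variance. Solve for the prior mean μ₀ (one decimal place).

μ₀ = 2.2

With known observation variance, the Normal–Normal posterior has precision τ_n = τ₀ + n/σ² and mean μ_n = (τ₀μ₀ + (n/σ²)x̄)/τ_n.
Here τ₀ = 1/36.9 = 0.027100 and τ_data = 29/41.2 = 0.703883, so τ_n = 0.730983.
Rearranging for μ₀: μ₀ = (μ_n·τ_n − τ_data·x̄)/τ₀ = (-6.4663·0.730983 − 0.703883·-6.8) / 0.027100 = 0.059649/0.027100 ≈ 2.2.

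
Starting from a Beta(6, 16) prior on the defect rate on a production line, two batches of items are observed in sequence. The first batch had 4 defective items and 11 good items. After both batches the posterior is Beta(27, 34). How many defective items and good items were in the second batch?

Because Beta–binomial updating is additive in the counts, the combined data contributed (α_post−α_prior, β_post−β_prior) successes and failures.
Total across both batches: 27−6=21 defective items, 34−16=18 good items.
Subtract the first batch: 21−4=17 defective items and 18−11=7 good items.

17 defective items and 7 good items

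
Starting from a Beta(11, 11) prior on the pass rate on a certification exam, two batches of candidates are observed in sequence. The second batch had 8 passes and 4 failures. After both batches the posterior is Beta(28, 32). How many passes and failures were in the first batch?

9 passes and 17 failures

Sequential conjugate updates are equivalent to a single update on the pooled data, so total successes = posterior α − prior α and total failures = posterior β − prior β.
Total across both batches: 28−11=17 passes, 32−11=21 failures.
Subtract the second batch: 17−8=9 passes and 21−4=17 failures.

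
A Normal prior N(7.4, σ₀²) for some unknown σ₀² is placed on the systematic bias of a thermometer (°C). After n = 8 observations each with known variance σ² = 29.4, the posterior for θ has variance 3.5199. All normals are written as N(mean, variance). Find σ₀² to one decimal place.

For the Normal–Normal model with known σ², precisions add: τ_n = τ₀ + n/σ².
So 1/σ₀² = 1/3.5199 − 8/29.4 = 0.284099 − 0.272109 = 0.011990.
Hence σ₀² = 1/0.011990 ≈ 83.4.

σ₀² = 83.4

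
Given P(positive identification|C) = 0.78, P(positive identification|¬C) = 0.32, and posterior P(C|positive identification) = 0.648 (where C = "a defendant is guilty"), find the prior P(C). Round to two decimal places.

P(C) = 0.43

Bayes' rule in odds form gives O(C|E) = O(C)·[P(E|C)/P(E|¬C)], hence O(C) = O(C|E)/LR.
Posterior odds = 0.648/(1−0.648) = 1.8409. LR = 0.78/0.32 = 2.4375.
Prior odds = 1.8409/2.4375 = 0.7552, so P(C) = 0.7552/(1+0.7552) ≈ 0.43.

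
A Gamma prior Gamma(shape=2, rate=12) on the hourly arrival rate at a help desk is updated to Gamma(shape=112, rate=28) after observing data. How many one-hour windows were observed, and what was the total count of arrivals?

Gamma–Poisson conjugacy: posterior shape = α + Σxᵢ, posterior rate = β + n.
Matching: Σxᵢ = 112 − 2 = 110 and n = 28 − 12 = 16.

n = 16 one-hour windows with total 110 arrivals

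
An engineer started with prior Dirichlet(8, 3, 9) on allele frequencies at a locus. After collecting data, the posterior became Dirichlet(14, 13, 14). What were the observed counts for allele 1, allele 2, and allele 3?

counts (6, 10, 5)

For a Dirichlet(α) prior with multinomial counts c, the posterior is Dirichlet(α + c) componentwise.
Counts are posterior − prior componentwise: 14−8=6, 13−3=10, 14−9=5.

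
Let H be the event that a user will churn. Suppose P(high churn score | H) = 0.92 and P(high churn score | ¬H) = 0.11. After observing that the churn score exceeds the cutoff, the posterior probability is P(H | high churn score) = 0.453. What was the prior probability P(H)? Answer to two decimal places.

P(H) = 0.09

In odds form, posterior odds = prior odds × likelihood ratio, so prior odds = posterior odds ÷ LR.
Posterior odds = 0.453/(1−0.453) = 0.8282. LR = 0.92/0.11 = 8.3636.
Prior odds = 0.8282/8.3636 = 0.0990, so P(H) = 0.0990/(1+0.0990) ≈ 0.09.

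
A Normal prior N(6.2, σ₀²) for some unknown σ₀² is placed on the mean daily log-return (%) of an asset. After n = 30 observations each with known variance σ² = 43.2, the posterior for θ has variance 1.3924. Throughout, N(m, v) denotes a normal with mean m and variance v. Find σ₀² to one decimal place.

σ₀² = 42.1

Posterior precision equals prior precision plus data precision: 1/σ_n² = 1/σ₀² + n/σ².
So 1/σ₀² = 1/1.3924 − 30/43.2 = 0.718184 − 0.694444 = 0.023740.
Hence σ₀² = 1/0.023740 ≈ 42.1.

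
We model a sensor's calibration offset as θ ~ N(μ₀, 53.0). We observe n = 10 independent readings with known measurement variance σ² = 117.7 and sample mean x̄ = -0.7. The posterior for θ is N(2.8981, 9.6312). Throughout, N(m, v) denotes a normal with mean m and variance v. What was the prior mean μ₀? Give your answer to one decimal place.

μ₀ = 19.1

With known observation variance, the Normal–Normal posterior has precision τ_n = τ₀ + n/σ² and mean μ_n = (τ₀μ₀ + (n/σ²)x̄)/τ_n.
Here τ₀ = 1/53.0 = 0.018868 and τ_data = 10/117.7 = 0.084962, so τ_n = 0.103830.
Rearranging for μ₀: μ₀ = (μ_n·τ_n − τ_data·x̄)/τ₀ = (2.8981·0.103830 − 0.084962·-0.7) / 0.018868 = 0.360383/0.018868 ≈ 19.1.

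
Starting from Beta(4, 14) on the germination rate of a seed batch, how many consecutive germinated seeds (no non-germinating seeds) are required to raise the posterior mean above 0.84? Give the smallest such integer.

After k germinated seeds and 0 non-germinating seeds the posterior is Beta(4+k, 14), with mean (4+k)/(4+14+k).
Set (4+k)/(18+k) > 0.84 and solve: k > (0.84·18 − 4)/(1 − 0.84) = 69.500.
The smallest integer exceeding 69.500 is 70.

k = 70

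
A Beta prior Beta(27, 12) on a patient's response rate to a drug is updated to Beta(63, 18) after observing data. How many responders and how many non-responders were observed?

36 responders and 6 non-responders

Under Beta–binomial conjugacy the posterior parameters are (α+s, β+f).
Match parameters: s=63−27=36, f=18−12=6.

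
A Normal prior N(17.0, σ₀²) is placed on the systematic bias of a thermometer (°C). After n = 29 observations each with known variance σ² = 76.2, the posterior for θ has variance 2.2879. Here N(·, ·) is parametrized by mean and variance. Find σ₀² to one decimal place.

Posterior precision equals prior precision plus data precision: 1/σ_n² = 1/σ₀² + n/σ².
So 1/σ₀² = 1/2.2879 − 29/76.2 = 0.437082 − 0.380577 = 0.056505.
Hence σ₀² = 1/0.056505 ≈ 17.7.

σ₀² = 17.7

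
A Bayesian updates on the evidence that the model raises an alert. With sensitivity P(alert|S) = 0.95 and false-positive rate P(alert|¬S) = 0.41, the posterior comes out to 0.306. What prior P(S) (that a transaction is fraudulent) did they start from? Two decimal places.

In odds form, posterior odds = prior odds × likelihood ratio, so prior odds = posterior odds ÷ LR.
Posterior odds = 0.306/(1−0.306) = 0.4409. LR = 0.95/0.41 = 2.3171.
Prior odds = 0.4409/2.3171 = 0.1903, so P(S) = 0.1903/(1+0.1903) ≈ 0.16.

P(S) = 0.16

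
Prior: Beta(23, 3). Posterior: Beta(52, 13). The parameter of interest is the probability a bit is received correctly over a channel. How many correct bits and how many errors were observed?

Under Beta–binomial conjugacy the posterior parameters are (a+s, b+f).
Match parameters: s=52−23=29, f=13−3=10.

29 correct bits and 10 errors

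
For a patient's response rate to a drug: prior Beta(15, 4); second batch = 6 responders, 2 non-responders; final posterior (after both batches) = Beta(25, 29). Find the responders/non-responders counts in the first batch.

4 responders and 23 non-responders

Sequential conjugate updates are equivalent to a single update on the pooled data, so total successes = posterior α − prior α and total failures = posterior β − prior β.
Total across both batches: 25−15=10 responders, 29−4=25 non-responders.
Subtract the second batch: 10−6=4 responders and 25−2=23 non-responders.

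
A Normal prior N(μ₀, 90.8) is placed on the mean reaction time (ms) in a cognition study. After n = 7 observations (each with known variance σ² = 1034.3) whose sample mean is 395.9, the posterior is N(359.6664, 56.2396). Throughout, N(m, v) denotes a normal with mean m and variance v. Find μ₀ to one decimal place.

The posterior mean is a precision-weighted average: μ_n = (τ₀μ₀ + τ_data·x̄)/(τ₀+τ_data), with τ₀=1/σ₀² and τ_data=n/σ².
Here τ₀ = 1/90.8 = 0.011013 and τ_data = 7/1034.3 = 0.006768, so τ_n = 0.017781.
Rearranging for μ₀: μ₀ = (μ_n·τ_n − τ_data·x̄)/τ₀ = (359.6664·0.017781 − 0.006768·395.9) / 0.011013 = 3.715777/0.011013 ≈ 337.4.

μ₀ = 337.4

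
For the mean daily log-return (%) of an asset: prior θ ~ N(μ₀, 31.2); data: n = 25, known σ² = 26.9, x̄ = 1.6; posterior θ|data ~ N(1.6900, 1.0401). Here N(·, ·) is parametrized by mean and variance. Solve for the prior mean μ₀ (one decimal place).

μ₀ = 4.3

The posterior mean is a precision-weighted average: μ_n = (τ₀μ₀ + τ_data·x̄)/(τ₀+τ_data), with τ₀=1/σ₀² and τ_data=n/σ².
Here τ₀ = 1/31.2 = 0.032051 and τ_data = 25/26.9 = 0.929368, so τ_n = 0.961419.
Rearranging for μ₀: μ₀ = (μ_n·τ_n − τ_data·x̄)/τ₀ = (1.6900·0.961419 − 0.929368·1.6) / 0.032051 = 0.137809/0.032051 ≈ 4.3.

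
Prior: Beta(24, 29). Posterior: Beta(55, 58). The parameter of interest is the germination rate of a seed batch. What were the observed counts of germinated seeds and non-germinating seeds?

31 germinated seeds and 29 non-germinating seeds

A Beta(a, b) prior with s successes and f failures in binomial data gives a Beta(a+s, b+f) posterior.
So s = 55 − 24 = 31 and f = 58 − 29 = 29.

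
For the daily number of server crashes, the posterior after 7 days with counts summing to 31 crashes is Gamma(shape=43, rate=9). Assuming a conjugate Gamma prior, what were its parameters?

Gamma(shape=12, rate=2)

A Gamma(α, β) prior (rate parametrization) on a Poisson rate with n observations summing to S gives posterior Gamma(α+S, β+n).
So α = 43 − 31 = 12 and β = 9 − 7 = 2.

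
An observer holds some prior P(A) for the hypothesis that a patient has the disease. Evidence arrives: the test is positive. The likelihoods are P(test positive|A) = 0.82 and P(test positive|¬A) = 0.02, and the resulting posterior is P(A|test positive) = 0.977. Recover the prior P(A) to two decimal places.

Bayes' rule in odds form gives O(A|E) = O(A)·[P(E|A)/P(E|¬A)], hence O(A) = O(A|E)/LR.
Posterior odds = 0.977/(1−0.977) = 42.4783. LR = 0.82/0.02 = 41.0000.
Prior odds = 42.4783/41.0000 = 1.0361, so P(A) = 1.0361/(1+1.0361) ≈ 0.51.

P(A) = 0.51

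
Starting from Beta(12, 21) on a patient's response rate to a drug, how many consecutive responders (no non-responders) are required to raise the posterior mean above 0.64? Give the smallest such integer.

After k responders and 0 non-responders the posterior is Beta(12+k, 21), with mean (12+k)/(12+21+k).
Set (12+k)/(33+k) > 0.64 and solve: k > (0.64·33 − 12)/(1 − 0.64) = 25.333.
The smallest integer exceeding 25.333 is 26.

k = 26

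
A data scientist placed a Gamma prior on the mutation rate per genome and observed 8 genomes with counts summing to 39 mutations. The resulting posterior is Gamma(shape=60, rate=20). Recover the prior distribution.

Gamma(shape=21, rate=12)

A Gamma(α, β) prior (rate parametrization) on a Poisson rate with n observations summing to S gives posterior Gamma(α+S, β+n).
So α = 60 − 39 = 21 and β = 20 − 8 = 12.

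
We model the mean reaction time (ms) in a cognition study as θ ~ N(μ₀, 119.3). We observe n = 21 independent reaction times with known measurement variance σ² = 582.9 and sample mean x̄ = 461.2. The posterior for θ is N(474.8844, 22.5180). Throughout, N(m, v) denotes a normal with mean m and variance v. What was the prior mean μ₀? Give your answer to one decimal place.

μ₀ = 533.7

The posterior mean is a precision-weighted average: μ_n = (τ₀μ₀ + τ_data·x̄)/(τ₀+τ_data), with τ₀=1/σ₀² and τ_data=n/σ².
Here τ₀ = 1/119.3 = 0.008382 and τ_data = 21/582.9 = 0.036027, so τ_n = 0.044409.
Rearranging for μ₀: μ₀ = (μ_n·τ_n − τ_data·x̄)/τ₀ = (474.8844·0.044409 − 0.036027·461.2) / 0.008382 = 4.473489/0.008382 ≈ 533.7.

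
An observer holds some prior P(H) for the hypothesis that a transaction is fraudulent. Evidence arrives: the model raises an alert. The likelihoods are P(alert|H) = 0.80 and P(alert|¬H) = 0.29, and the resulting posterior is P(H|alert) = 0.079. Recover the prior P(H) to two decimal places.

P(H) = 0.03

In odds form, posterior odds = prior odds × likelihood ratio, so prior odds = posterior odds ÷ LR.
Posterior odds = 0.079/(1−0.079) = 0.0858. LR = 0.80/0.29 = 2.7586.
Prior odds = 0.0858/2.7586 = 0.0311, so P(H) = 0.0311/(1+0.0311) ≈ 0.03.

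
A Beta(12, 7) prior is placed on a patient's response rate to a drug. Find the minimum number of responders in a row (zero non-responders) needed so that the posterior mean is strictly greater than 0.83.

After k responders and 0 non-responders the posterior is Beta(12+k, 7), with mean (12+k)/(12+7+k).
Set (12+k)/(19+k) > 0.83 and solve: k > (0.83·19 − 12)/(1 − 0.83) = 22.176.
The smallest integer exceeding 22.176 is 23.

k = 23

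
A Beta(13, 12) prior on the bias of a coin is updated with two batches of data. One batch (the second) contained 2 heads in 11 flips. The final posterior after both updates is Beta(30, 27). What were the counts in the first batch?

15 heads and 6 tails

Because Beta–binomial updating is additive in the counts, the combined data contributed (α_post−α_prior, β_post−β_prior) successes and failures.
Total across both batches: 30−13=17 heads, 27−12=15 tails.
Subtract the second batch: 17−2=15 heads and 15−9=6 tails.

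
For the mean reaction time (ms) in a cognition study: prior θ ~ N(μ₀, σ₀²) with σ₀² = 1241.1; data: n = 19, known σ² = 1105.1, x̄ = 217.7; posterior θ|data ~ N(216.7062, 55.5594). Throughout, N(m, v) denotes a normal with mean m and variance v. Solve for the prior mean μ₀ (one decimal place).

The posterior mean is a precision-weighted average: μ_n = (τ₀μ₀ + τ_data·x̄)/(τ₀+τ_data), with τ₀=1/σ₀² and τ_data=n/σ².
Here τ₀ = 1/1241.1 = 0.000806 and τ_data = 19/1105.1 = 0.017193, so τ_n = 0.017999.
Rearranging for μ₀: μ₀ = (μ_n·τ_n − τ_data·x̄)/τ₀ = (216.7062·0.017999 − 0.017193·217.7) / 0.000806 = 0.157579/0.000806 ≈ 195.5.

μ₀ = 195.5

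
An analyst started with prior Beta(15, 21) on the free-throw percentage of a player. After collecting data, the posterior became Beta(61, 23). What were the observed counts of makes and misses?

46 makes and 2 misses

Under Beta–binomial conjugacy the posterior parameters are (a+s, b+f).
So s = 61 − 15 = 46 and f = 23 − 21 = 2.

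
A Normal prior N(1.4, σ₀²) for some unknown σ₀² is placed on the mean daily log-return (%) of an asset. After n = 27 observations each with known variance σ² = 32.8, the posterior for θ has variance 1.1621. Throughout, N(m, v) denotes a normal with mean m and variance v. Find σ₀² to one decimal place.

σ₀² = 26.8

For the Normal–Normal model with known σ², precisions add: τ_n = τ₀ + n/σ².
So 1/σ₀² = 1/1.1621 − 27/32.8 = 0.860511 − 0.823171 = 0.037340.
Hence σ₀² = 1/0.037340 ≈ 26.8.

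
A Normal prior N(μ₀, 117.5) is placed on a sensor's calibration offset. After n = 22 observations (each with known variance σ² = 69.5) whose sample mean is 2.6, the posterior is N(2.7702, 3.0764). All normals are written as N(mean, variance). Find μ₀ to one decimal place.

With known observation variance, the Normal–Normal posterior has precision τ_n = τ₀ + n/σ² and mean μ_n = (τ₀μ₀ + (n/σ²)x̄)/τ_n.
Here τ₀ = 1/117.5 = 0.008511 and τ_data = 22/69.5 = 0.316547, so τ_n = 0.325058.
Rearranging for μ₀: μ₀ = (μ_n·τ_n − τ_data·x̄)/τ₀ = (2.7702·0.325058 − 0.316547·2.6) / 0.008511 = 0.077453/0.008511 ≈ 9.1.

μ₀ = 9.1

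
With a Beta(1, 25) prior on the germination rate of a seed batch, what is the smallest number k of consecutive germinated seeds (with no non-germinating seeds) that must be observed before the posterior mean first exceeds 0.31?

k = 11

After k germinated seeds and 0 non-germinating seeds the posterior is Beta(1+k, 25), with mean (1+k)/(1+25+k).
Set (1+k)/(26+k) > 0.31 and solve: k > (0.31·26 − 1)/(1 − 0.31) = 10.232.
The smallest integer exceeding 10.232 is 11.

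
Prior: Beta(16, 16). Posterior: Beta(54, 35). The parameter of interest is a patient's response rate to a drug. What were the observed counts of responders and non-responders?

38 responders and 19 non-responders

Beta is conjugate to the binomial likelihood: posterior = Beta(α+s, β+f).
So s = 54 − 16 = 38 and f = 35 − 16 = 19.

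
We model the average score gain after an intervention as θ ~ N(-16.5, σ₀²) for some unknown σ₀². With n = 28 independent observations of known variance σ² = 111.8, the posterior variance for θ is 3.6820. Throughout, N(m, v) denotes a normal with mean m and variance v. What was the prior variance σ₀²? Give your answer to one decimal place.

σ₀² = 47.3

Posterior precision equals prior precision plus data precision: 1/σ_n² = 1/σ₀² + n/σ².
So 1/σ₀² = 1/3.6820 − 28/111.8 = 0.271592 − 0.250447 = 0.021145.
Hence σ₀² = 1/0.021145 ≈ 47.3.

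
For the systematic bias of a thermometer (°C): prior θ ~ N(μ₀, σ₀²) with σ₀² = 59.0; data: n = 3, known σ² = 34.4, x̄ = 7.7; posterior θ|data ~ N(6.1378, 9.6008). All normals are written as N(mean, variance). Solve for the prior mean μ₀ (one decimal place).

μ₀ = -1.9

With known observation variance, the Normal–Normal posterior has precision τ_n = τ₀ + n/σ² and mean μ_n = (τ₀μ₀ + (n/σ²)x̄)/τ_n.
Here τ₀ = 1/59.0 = 0.016949 and τ_data = 3/34.4 = 0.087209, so τ_n = 0.104158.
Rearranging for μ₀: μ₀ = (μ_n·τ_n − τ_data·x̄)/τ₀ = (6.1378·0.104158 − 0.087209·7.7) / 0.016949 = -0.032208/0.016949 ≈ -1.9.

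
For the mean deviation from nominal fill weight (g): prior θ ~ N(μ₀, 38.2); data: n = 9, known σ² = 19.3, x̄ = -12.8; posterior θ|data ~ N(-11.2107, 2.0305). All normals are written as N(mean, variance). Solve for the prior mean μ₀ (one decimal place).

With known observation variance, the Normal–Normal posterior has precision τ_n = τ₀ + n/σ² and mean μ_n = (τ₀μ₀ + (n/σ²)x̄)/τ_n.
Here τ₀ = 1/38.2 = 0.026178 and τ_data = 9/19.3 = 0.466321, so τ_n = 0.492499.
Rearranging for μ₀: μ₀ = (μ_n·τ_n − τ_data·x̄)/τ₀ = (-11.2107·0.492499 − 0.466321·-12.8) / 0.026178 = 0.447650/0.026178 ≈ 17.1.

μ₀ = 17.1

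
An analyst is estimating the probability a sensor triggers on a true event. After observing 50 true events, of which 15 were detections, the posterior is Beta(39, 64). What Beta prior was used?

A Beta(a, b) prior with s successes and f failures in binomial data gives a Beta(a+s, b+f) posterior.
Subtract the data counts: 39−15=24, 64−35=29.

Beta(24, 29)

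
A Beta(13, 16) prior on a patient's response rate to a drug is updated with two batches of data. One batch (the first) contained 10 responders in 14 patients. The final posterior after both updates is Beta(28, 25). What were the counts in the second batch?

5 responders and 5 non-responders

Because Beta–binomial updating is additive in the counts, the combined data contributed (α_post−α_prior, β_post−β_prior) successes and failures.
Total across both batches: 28−13=15 responders, 25−16=9 non-responders.
Subtract the first batch: 15−10=5 responders and 9−4=5 non-responders.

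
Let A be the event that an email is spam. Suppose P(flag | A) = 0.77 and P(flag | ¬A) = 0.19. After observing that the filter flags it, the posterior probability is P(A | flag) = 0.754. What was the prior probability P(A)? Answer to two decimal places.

In odds form, posterior odds = prior odds × likelihood ratio, so prior odds = posterior odds ÷ LR.
Posterior odds = 0.754/(1−0.754) = 3.0650. LR = 0.77/0.19 = 4.0526.
Prior odds = 3.0650/4.0526 = 0.7563, so P(A) = 0.7563/(1+0.7563) ≈ 0.43.

P(A) = 0.43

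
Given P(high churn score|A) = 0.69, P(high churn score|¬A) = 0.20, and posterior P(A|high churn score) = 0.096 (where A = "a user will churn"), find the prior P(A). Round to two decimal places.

P(A) = 0.03

Bayes' rule in odds form gives O(A|E) = O(A)·[P(E|A)/P(E|¬A)], hence O(A) = O(A|E)/LR.
Posterior odds = 0.096/(1−0.096) = 0.1062. LR = 0.69/0.20 = 3.4500.
Prior odds = 0.1062/3.4500 = 0.0308, so P(A) = 0.0308/(1+0.0308) ≈ 0.03.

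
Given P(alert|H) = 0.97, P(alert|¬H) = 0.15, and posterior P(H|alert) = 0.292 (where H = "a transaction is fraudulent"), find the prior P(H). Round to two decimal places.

P(H) = 0.06

Bayes' rule in odds form gives O(H|E) = O(H)·[P(E|H)/P(E|¬H)], hence O(H) = O(H|E)/LR.
Posterior odds = 0.292/(1−0.292) = 0.4124. LR = 0.97/0.15 = 6.4667.
Prior odds = 0.4124/6.4667 = 0.0638, so P(H) = 0.0638/(1+0.0638) ≈ 0.06.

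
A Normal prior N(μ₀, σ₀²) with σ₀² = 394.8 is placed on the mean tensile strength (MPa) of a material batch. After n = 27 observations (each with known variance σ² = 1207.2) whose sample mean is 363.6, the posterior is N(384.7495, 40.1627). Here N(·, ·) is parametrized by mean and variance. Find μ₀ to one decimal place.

The posterior mean is a precision-weighted average: μ_n = (τ₀μ₀ + τ_data·x̄)/(τ₀+τ_data), with τ₀=1/σ₀² and τ_data=n/σ².
Here τ₀ = 1/394.8 = 0.002533 and τ_data = 27/1207.2 = 0.022366, so τ_n = 0.024899.
Rearranging for μ₀: μ₀ = (μ_n·τ_n − τ_data·x̄)/τ₀ = (384.7495·0.024899 − 0.022366·363.6) / 0.002533 = 1.447600/0.002533 ≈ 571.5.

μ₀ = 571.5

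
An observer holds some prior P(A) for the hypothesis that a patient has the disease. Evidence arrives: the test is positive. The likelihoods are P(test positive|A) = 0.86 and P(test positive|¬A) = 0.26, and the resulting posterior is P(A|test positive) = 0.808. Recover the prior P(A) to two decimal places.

P(A) = 0.56

In odds form, posterior odds = prior odds × likelihood ratio, so prior odds = posterior odds ÷ LR.
Posterior odds = 0.808/(1−0.808) = 4.2083. LR = 0.86/0.26 = 3.3077.
Prior odds = 4.2083/3.3077 = 1.2723, so P(A) = 1.2723/(1+1.2723) ≈ 0.56.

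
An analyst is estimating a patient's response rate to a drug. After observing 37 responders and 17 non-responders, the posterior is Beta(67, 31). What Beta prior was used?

Beta is conjugate to the binomial likelihood: posterior = Beta(α+s, β+f).
Subtract the data counts: 67−37=30, 31−17=14.

Beta(30, 14)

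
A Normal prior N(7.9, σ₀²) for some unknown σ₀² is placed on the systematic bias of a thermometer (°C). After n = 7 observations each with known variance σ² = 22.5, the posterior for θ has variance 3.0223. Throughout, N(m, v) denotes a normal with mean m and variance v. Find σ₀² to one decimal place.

σ₀² = 50.6

Posterior precision equals prior precision plus data precision: 1/σ_n² = 1/σ₀² + n/σ².
So 1/σ₀² = 1/3.0223 − 7/22.5 = 0.330874 − 0.311111 = 0.019763.
Hence σ₀² = 1/0.019763 ≈ 50.6.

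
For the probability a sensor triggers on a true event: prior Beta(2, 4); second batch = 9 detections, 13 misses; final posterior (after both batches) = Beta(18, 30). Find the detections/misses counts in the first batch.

Sequential conjugate updates are equivalent to a single update on the pooled data, so total successes = posterior α − prior α and total failures = posterior β − prior β.
Total across both batches: 18−2=16 detections, 30−4=26 misses.
Subtract the second batch: 16−9=7 detections and 26−13=13 misses.

7 detections and 13 misses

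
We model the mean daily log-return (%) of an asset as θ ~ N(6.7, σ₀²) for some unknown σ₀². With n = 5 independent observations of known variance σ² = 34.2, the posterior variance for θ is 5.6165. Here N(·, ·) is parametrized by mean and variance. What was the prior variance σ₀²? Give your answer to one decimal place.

Posterior precision equals prior precision plus data precision: 1/σ_n² = 1/σ₀² + n/σ².
So 1/σ₀² = 1/5.6165 − 5/34.2 = 0.178047 − 0.146199 = 0.031848.
Hence σ₀² = 1/0.031848 ≈ 31.4.

σ₀² = 31.4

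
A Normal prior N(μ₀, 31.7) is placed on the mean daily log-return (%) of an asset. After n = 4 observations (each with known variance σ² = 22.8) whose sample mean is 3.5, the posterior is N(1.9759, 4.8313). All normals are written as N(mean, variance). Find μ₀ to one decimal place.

μ₀ = -6.5

The posterior mean is a precision-weighted average: μ_n = (τ₀μ₀ + τ_data·x̄)/(τ₀+τ_data), with τ₀=1/σ₀² and τ_data=n/σ².
Here τ₀ = 1/31.7 = 0.031546 and τ_data = 4/22.8 = 0.175439, so τ_n = 0.206985.
Rearranging for μ₀: μ₀ = (μ_n·τ_n − τ_data·x̄)/τ₀ = (1.9759·0.206985 − 0.175439·3.5) / 0.031546 = -0.205055/0.031546 ≈ -6.5.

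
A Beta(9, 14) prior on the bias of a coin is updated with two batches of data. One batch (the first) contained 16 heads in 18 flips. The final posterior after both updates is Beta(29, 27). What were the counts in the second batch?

4 heads and 11 tails

Sequential conjugate updates are equivalent to a single update on the pooled data, so total successes = posterior α − prior α and total failures = posterior β − prior β.
Total across both batches: 29−9=20 heads, 27−14=13 tails.
Subtract the first batch: 20−16=4 heads and 13−2=11 tails.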